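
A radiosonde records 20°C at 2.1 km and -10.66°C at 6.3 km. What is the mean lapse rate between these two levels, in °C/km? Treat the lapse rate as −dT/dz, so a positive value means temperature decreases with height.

7.3°C/km

Γ = −ΔT/Δz = (20 − (-10.66)) / (6300 − 2100) m
  = 30.66°C / 4.2 km = 7.3°C/km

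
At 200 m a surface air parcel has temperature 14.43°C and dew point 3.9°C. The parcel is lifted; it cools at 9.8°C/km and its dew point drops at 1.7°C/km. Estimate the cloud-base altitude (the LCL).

1500 m

T and T_d converge at 9.8 − 1.7 = 8.1°C per km
Height above start = (14.43 − 3.9) / 8.1 = 1.3 km
LCL altitude = 200 m + 1300 m = 1500 m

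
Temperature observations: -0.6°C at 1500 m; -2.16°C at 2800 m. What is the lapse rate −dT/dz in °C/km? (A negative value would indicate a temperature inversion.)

1.2°C/km

Γ = −ΔT/Δz = (-0.6 − (-2.16)) / (2800 − 1500) m
  = 1.56°C / 1.3 km = 1.2°C/km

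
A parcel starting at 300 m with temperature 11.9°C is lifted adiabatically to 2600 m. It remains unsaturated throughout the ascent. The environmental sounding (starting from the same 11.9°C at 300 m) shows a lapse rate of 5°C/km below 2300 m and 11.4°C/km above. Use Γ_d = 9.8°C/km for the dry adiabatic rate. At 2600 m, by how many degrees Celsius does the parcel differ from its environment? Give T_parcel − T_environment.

-9.12°C (parcel cooler than environment)

Parcel:
  Dry to 2600 m: -9.8 × 2.3 km = -22.54°C, so T = -10.64°C.
Environment:
  Environment, lower layer to 2300 m: -5 × 2 km = -10°C, so T = 1.9°C.
  Environment, upper layer to 2600 m: -11.4 × 0.3 km = -3.42°C, so T = -1.52°C.
T_parcel − T_env = -10.64 − (-1.52) = -9.12°C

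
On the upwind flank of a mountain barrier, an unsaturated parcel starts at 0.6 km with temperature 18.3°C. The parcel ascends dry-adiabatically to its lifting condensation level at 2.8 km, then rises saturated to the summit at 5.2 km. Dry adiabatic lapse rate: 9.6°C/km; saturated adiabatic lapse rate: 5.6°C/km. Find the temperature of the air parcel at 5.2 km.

600 → 2800 m (dry, 9.6°C/km): ΔT = -9.6 × 2.2 = -21.12°C → T = -2.82°C
2800 → 5200 m (saturated, 5.6°C/km): ΔT = -5.6 × 2.4 = -13.44°C → T = -16.26°C

-16.26°C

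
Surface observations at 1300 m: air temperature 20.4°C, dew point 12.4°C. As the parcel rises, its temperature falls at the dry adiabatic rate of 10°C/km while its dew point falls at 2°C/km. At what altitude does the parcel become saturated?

2300 m

T and T_d converge at 10 − 2 = 8°C per km
Height above start = (20.4 − 12.4) / 8 = 1 km
LCL altitude = 1300 m + 1000 m = 2300 m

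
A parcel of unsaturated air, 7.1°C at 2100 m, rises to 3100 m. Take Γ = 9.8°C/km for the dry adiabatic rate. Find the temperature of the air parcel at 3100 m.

From 2100 m to 3100 m (dry adiabatic): cools by 9.8 × 1 = 9.8°C, giving -2.7°C.

-2.7°C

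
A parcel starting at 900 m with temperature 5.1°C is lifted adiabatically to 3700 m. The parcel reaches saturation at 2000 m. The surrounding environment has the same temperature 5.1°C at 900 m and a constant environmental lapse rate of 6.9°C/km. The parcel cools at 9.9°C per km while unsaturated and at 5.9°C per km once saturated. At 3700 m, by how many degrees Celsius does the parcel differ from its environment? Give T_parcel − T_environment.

-1.6°C (parcel cooler than environment)

Parcel:
  900 → 2000 m (dry, 9.9°C/km): ΔT = -9.9 × 1.1 = -10.89°C → T = -5.79°C
  2000 → 3700 m (saturated, 5.9°C/km): ΔT = -5.9 × 1.7 = -10.03°C → T = -15.82°C
Environment:
  900 → 3700 m (environment, 6.9°C/km): ΔT = -6.9 × 2.8 = -19.32°C → T = -14.22°C
T_parcel − T_env = -15.82 − (-14.22) = -1.6°C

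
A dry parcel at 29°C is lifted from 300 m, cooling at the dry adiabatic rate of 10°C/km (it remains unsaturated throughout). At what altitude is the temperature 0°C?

Height above start = (29 − 0) / 10 = 2.9 km
Altitude = 300 m + 2900 m = 3200 m

3200 m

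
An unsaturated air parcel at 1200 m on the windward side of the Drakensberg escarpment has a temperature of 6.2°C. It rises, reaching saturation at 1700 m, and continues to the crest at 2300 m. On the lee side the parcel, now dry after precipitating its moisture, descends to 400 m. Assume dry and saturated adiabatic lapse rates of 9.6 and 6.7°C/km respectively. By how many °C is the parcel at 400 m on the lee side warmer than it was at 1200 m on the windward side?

Dry to 1700 m: -9.6 × 0.5 km = -4.8°C, so T = 1.4°C.
Saturated to 2300 m: -6.7 × 0.6 km = -4.02°C, so T = -2.62°C.
Dry descent to 400 m: +9.6 × 1.9 km = +18.24°C, so T = 15.62°C.
Net change vs windward start: 15.62 − 6.2 = +9.42°C

+9.42°C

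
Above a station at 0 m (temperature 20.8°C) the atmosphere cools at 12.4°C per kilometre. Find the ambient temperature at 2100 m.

-5.24°C

0 → 2100 m (environmental, 12.4°C/km): ΔT = -12.4 × 2.1 = -26.04°C → T = -5.24°C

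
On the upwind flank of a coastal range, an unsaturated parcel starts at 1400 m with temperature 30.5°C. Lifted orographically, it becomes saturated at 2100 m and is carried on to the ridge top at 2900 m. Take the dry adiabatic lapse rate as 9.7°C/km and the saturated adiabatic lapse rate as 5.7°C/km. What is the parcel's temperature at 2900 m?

19.15°C

From 1400 m to 2100 m (dry): cools by 9.7 × 0.7 = 6.79°C, giving 23.71°C.
From 2100 m to 2900 m (saturated): cools by 5.7 × 0.8 = 4.56°C, giving 19.15°C.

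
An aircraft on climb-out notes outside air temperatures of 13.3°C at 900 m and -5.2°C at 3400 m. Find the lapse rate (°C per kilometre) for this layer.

7.4°C/km

Γ = −ΔT/Δz = (13.3 − (-5.2)) / (3400 − 900) m
  = 18.5°C / 2.5 km = 7.4°C/km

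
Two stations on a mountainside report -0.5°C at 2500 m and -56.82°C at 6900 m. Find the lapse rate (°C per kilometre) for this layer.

Γ = −ΔT/Δz = (-0.5 − (-56.82)) / (6900 − 2500) m
  = 56.32°C / 4.4 km = 12.8°C/km

12.8°C/km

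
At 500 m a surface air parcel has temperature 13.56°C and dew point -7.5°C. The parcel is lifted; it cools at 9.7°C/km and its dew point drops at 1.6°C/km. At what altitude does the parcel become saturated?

T and T_d converge at 9.7 − 1.6 = 8.1°C per km
Height above start = (13.56 − (-7.5)) / 8.1 = 2.6 km
LCL altitude = 500 m + 2600 m = 3100 m

3100 m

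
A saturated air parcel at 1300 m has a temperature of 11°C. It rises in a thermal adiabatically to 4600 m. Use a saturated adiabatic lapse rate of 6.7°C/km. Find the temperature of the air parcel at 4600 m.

-11.11°C

1300 → 4600 m (saturated adiabatic, 6.7°C/km): ΔT = -6.7 × 3.3 = -22.11°C → T = -11.11°C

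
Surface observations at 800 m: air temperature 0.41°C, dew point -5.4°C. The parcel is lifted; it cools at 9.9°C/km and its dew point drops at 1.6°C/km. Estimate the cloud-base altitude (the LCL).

T and T_d converge at 9.9 − 1.6 = 8.3°C per km
Height above start = (0.41 − (-5.4)) / 8.3 = 0.7 km
LCL altitude = 800 m + 700 m = 1500 m

1500 m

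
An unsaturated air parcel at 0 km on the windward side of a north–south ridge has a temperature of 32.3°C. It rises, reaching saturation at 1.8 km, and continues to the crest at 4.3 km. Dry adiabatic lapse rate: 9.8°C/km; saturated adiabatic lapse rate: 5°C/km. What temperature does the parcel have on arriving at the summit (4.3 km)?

0–1800 m, dry: Δz = 1.8 km ⇒ ΔT = -17.64°C; T = 14.66°C
1800–4300 m, saturated: Δz = 2.5 km ⇒ ΔT = -12.5°C; T = 2.16°C

2.16°C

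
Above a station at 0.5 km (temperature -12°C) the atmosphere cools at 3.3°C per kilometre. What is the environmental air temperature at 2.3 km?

-17.94°C

From 500 m to 2300 m (environmental): cools by 3.3 × 1.8 = 5.94°C, giving -17.94°C.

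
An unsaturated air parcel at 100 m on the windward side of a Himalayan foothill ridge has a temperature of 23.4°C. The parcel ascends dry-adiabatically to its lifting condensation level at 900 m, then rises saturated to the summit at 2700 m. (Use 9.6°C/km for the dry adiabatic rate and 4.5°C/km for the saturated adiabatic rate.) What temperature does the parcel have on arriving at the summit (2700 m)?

Dry to 900 m: -9.6 × 0.8 km = -7.68°C, so T = 15.72°C.
Saturated to 2700 m: -4.5 × 1.8 km = -8.1°C, so T = 7.62°C.

7.62°C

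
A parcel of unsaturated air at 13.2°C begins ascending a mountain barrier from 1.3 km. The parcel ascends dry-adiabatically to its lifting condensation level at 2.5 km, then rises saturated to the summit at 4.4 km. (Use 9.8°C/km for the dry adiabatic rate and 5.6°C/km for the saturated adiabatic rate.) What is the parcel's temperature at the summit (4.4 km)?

-9.2°C

1300 → 2500 m (dry, 9.8°C/km): ΔT = -9.8 × 1.2 = -11.76°C → T = 1.44°C
2500 → 4400 m (saturated, 5.6°C/km): ΔT = -5.6 × 1.9 = -10.64°C → T = -9.2°C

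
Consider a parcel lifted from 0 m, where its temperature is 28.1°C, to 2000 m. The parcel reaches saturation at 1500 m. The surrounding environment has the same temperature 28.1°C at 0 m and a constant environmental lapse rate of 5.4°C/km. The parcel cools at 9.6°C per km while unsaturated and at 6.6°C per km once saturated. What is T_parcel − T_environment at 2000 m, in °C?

-6.9°C (parcel cooler than environment)

Parcel:
  0–1500 m, dry: Δz = 1.5 km ⇒ ΔT = -14.4°C; T = 13.7°C
  1500–2000 m, saturated: Δz = 0.5 km ⇒ ΔT = -3.3°C; T = 10.4°C
Environment:
  0–2000 m, environment: Δz = 2 km ⇒ ΔT = -10.8°C; T = 17.3°C
T_parcel − T_env = 10.4 − 17.3 = -6.9°C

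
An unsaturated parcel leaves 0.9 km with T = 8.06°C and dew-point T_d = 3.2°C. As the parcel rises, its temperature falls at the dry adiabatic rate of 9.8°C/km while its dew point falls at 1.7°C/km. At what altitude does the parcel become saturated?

T and T_d converge at 9.8 − 1.7 = 8.1°C per km
Height above start = (8.06 − 3.2) / 8.1 = 0.6 km
LCL altitude = 900 m + 600 m = 1500 m

1.5 km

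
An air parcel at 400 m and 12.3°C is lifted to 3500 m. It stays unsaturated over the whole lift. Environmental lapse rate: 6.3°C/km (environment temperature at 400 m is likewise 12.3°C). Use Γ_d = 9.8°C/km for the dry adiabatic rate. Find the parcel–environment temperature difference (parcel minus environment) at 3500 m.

Parcel:
  Dry to 3500 m: -9.8 × 3.1 km = -30.38°C, so T = -18.08°C.
Environment:
  Environment to 3500 m: -6.3 × 3.1 km = -19.53°C, so T = -7.23°C.
T_parcel − T_env = -18.08 − (-7.23) = -10.85°C

-10.85°C (parcel cooler than environment)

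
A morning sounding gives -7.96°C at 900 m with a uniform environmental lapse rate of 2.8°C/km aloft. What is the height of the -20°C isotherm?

Height above start = (-7.96 − (-20)) / 2.8 = 4.3 km
Altitude = 900 m + 4300 m = 5200 m

5200 m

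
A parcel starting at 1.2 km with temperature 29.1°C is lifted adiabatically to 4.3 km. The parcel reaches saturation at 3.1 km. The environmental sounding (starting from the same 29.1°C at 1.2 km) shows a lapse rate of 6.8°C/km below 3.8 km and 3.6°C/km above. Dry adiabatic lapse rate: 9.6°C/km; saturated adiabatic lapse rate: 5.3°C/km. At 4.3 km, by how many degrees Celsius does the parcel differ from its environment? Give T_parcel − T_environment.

Parcel:
  From 1200 m to 3100 m (dry): cools by 9.6 × 1.9 = 18.24°C, giving 10.86°C.
  From 3100 m to 4300 m (saturated): cools by 5.3 × 1.2 = 6.36°C, giving 4.5°C.
Environment:
  From 1200 m to 3800 m (environment, lower layer): cools by 6.8 × 2.6 = 17.68°C, giving 11.42°C.
  From 3800 m to 4300 m (environment, upper layer): cools by 3.6 × 0.5 = 1.8°C, giving 9.62°C.
T_parcel − T_env = 4.5 − 9.62 = -5.12°C

-5.12°C (parcel cooler than environment)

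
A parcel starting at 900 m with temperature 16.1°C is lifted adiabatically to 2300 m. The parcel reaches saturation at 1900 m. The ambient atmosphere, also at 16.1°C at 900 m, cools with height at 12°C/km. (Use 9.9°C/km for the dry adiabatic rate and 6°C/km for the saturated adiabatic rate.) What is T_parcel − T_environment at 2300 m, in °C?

Parcel:
  From 900 m to 1900 m (dry): cools by 9.9 × 1 = 9.9°C, giving 6.2°C.
  From 1900 m to 2300 m (saturated): cools by 6 × 0.4 = 2.4°C, giving 3.8°C.
Environment:
  From 900 m to 2300 m (environment): cools by 12 × 1.4 = 16.8°C, giving -0.7°C.
T_parcel − T_env = 3.8 − (-0.7) = +4.5°C

+4.5°C (parcel warmer than environment)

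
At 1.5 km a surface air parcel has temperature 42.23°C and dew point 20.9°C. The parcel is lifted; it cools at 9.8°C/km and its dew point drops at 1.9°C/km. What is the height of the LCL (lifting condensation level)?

T and T_d converge at 9.8 − 1.9 = 7.9°C per km
Height above start = (42.23 − 20.9) / 7.9 = 2.7 km
LCL altitude = 1500 m + 2700 m = 4200 m

4.2 km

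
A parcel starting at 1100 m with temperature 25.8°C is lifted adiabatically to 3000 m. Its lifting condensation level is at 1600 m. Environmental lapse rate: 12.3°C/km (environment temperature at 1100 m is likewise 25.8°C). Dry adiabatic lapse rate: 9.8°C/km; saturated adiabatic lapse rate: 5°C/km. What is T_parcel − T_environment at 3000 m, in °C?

Parcel:
  From 1100 m to 1600 m (dry): cools by 9.8 × 0.5 = 4.9°C, giving 20.9°C.
  From 1600 m to 3000 m (saturated): cools by 5 × 1.4 = 7°C, giving 13.9°C.
Environment:
  From 1100 m to 3000 m (environment): cools by 12.3 × 1.9 = 23.37°C, giving 2.43°C.
T_parcel − T_env = 13.9 − 2.43 = +11.47°C

+11.47°C (parcel warmer than environment)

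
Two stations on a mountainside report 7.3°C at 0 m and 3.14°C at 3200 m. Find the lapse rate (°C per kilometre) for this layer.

1.3°C/km

Γ = −ΔT/Δz = (7.3 − 3.14) / (3200 − 0) m
  = 4.16°C / 3.2 km = 1.3°C/km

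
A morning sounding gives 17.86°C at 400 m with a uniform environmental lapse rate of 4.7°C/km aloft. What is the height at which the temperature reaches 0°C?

4200 m

Height above start = (17.86 − 0) / 4.7 = 3.8 km
Altitude = 400 m + 3800 m = 4200 m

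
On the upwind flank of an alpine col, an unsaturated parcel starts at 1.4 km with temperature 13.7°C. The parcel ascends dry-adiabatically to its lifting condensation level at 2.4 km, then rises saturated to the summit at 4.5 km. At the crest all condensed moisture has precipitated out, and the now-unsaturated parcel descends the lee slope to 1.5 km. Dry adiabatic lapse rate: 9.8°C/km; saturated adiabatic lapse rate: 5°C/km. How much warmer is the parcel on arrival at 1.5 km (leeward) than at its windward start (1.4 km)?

From 1400 m to 2400 m (dry): cools by 9.8 × 1 = 9.8°C, giving 3.9°C.
From 2400 m to 4500 m (saturated): cools by 5 × 2.1 = 10.5°C, giving -6.6°C.
From 4500 m to 1500 m (dry descent): warms by 9.8 × 3 = 29.4°C, giving 22.8°C.
Net change vs windward start: 22.8 − 13.7 = +9.1°C

+9.1°C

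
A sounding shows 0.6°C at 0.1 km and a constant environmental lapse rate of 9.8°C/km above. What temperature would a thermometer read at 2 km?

100–2000 m, environmental: Δz = 1.9 km ⇒ ΔT = -18.62°C; T = -18.02°C

-18.02°C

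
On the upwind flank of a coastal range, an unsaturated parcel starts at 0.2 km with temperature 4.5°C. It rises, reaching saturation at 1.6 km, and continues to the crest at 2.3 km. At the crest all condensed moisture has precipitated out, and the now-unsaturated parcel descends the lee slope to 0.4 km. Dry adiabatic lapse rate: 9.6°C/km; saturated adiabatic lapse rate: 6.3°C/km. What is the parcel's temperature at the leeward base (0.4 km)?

4.89°C

200–1600 m, dry: Δz = 1.4 km ⇒ ΔT = -13.44°C; T = -8.94°C
1600–2300 m, saturated: Δz = 0.7 km ⇒ ΔT = -4.41°C; T = -13.35°C
2300–400 m, dry descent: Δz = 1.9 km ⇒ ΔT = +18.24°C; T = 4.89°C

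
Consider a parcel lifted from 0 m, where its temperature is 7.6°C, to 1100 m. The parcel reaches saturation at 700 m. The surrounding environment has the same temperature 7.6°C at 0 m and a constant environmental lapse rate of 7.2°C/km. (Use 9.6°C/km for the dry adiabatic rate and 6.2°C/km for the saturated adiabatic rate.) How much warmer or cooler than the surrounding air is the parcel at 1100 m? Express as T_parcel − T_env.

-1.28°C (parcel cooler than environment)

Parcel:
  From 0 m to 700 m (dry): cools by 9.6 × 0.7 = 6.72°C, giving 0.88°C.
  From 700 m to 1100 m (saturated): cools by 6.2 × 0.4 = 2.48°C, giving -1.6°C.
Environment:
  From 0 m to 1100 m (environment): cools by 7.2 × 1.1 = 7.92°C, giving -0.32°C.
T_parcel − T_env = -1.6 − (-0.32) = -1.28°C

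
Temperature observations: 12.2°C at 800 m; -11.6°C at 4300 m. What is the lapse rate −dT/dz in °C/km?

6.8°C/km

Γ = −ΔT/Δz = (12.2 − (-11.6)) / (4300 − 800) m
  = 23.8°C / 3.5 km = 6.8°C/km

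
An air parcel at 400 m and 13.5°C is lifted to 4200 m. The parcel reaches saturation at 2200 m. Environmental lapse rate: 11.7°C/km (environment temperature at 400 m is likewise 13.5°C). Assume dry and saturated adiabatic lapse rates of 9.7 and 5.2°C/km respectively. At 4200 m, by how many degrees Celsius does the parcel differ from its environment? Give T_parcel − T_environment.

+16.6°C (parcel warmer than environment)

Parcel:
  From 400 m to 2200 m (dry): cools by 9.7 × 1.8 = 17.46°C, giving -3.96°C.
  From 2200 m to 4200 m (saturated): cools by 5.2 × 2 = 10.4°C, giving -14.36°C.
Environment:
  From 400 m to 4200 m (environment): cools by 11.7 × 3.8 = 44.46°C, giving -30.96°C.
T_parcel − T_env = -14.36 − (-30.96) = +16.6°C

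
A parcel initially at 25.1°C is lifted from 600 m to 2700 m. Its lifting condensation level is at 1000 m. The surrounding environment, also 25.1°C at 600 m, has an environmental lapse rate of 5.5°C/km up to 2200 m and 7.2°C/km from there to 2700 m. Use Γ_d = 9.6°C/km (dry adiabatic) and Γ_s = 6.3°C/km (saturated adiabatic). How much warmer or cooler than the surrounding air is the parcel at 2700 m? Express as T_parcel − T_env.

-2.15°C (parcel cooler than environment)

Parcel:
  Dry to 1000 m: -9.6 × 0.4 km = -3.84°C, so T = 21.26°C.
  Saturated to 2700 m: -6.3 × 1.7 km = -10.71°C, so T = 10.55°C.
Environment:
  Environment, lower layer to 2200 m: -5.5 × 1.6 km = -8.8°C, so T = 16.3°C.
  Environment, upper layer to 2700 m: -7.2 × 0.5 km = -3.6°C, so T = 12.7°C.
T_parcel − T_env = 10.55 − 12.7 = -2.15°C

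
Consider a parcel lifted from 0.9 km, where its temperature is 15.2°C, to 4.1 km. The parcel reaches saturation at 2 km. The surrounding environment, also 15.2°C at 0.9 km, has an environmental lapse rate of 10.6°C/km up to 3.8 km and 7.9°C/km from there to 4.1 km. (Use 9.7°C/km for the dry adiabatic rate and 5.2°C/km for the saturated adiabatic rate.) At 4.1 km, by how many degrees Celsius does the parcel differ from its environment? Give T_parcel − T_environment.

+11.52°C (parcel warmer than environment)

Parcel:
  900 → 2000 m (dry, 9.7°C/km): ΔT = -9.7 × 1.1 = -10.67°C → T = 4.53°C
  2000 → 4100 m (saturated, 5.2°C/km): ΔT = -5.2 × 2.1 = -10.92°C → T = -6.39°C
Environment:
  900 → 3800 m (environment, lower layer, 10.6°C/km): ΔT = -10.6 × 2.9 = -30.74°C → T = -15.54°C
  3800 → 4100 m (environment, upper layer, 7.9°C/km): ΔT = -7.9 × 0.3 = -2.37°C → T = -17.91°C
T_parcel − T_env = -6.39 − (-17.91) = +11.52°C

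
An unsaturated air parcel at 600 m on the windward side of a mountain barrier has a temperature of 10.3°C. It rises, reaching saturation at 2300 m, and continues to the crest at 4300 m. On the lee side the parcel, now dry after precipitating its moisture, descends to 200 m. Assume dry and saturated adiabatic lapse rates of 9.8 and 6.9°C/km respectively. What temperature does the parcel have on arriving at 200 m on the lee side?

Dry to 2300 m: -9.8 × 1.7 km = -16.66°C, so T = -6.36°C.
Saturated to 4300 m: -6.9 × 2 km = -13.8°C, so T = -20.16°C.
Dry descent to 200 m: +9.8 × 4.1 km = +40.18°C, so T = 20.02°C.

20.02°C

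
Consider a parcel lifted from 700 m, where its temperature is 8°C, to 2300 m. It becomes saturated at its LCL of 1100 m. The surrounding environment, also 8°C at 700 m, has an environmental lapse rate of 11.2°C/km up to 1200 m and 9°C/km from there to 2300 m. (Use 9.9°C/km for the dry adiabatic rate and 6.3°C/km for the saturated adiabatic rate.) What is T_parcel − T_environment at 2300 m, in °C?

Parcel:
  Dry to 1100 m: -9.9 × 0.4 km = -3.96°C, so T = 4.04°C.
  Saturated to 2300 m: -6.3 × 1.2 km = -7.56°C, so T = -3.52°C.
Environment:
  Environment, lower layer to 1200 m: -11.2 × 0.5 km = -5.6°C, so T = 2.4°C.
  Environment, upper layer to 2300 m: -9 × 1.1 km = -9.9°C, so T = -7.5°C.
T_parcel − T_env = -3.52 − (-7.5) = +3.98°C

+3.98°C (parcel warmer than environment)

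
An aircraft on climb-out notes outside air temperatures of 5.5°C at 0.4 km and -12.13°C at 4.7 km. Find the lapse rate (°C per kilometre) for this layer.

4.1°C/km

Γ = −ΔT/Δz = (5.5 − (-12.13)) / (4700 − 400) m
  = 17.63°C / 4.3 km = 4.1°C/km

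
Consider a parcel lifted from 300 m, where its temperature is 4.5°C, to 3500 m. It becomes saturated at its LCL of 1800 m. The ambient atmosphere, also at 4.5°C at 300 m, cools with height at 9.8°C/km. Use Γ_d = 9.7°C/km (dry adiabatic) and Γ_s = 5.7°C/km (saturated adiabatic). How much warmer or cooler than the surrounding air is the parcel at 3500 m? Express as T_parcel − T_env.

+7.12°C (parcel warmer than environment)

Parcel:
  300–1800 m, dry: Δz = 1.5 km ⇒ ΔT = -14.55°C; T = -10.05°C
  1800–3500 m, saturated: Δz = 1.7 km ⇒ ΔT = -9.69°C; T = -19.74°C
Environment:
  300–3500 m, environment: Δz = 3.2 km ⇒ ΔT = -31.36°C; T = -26.86°C
T_parcel − T_env = -19.74 − (-26.86) = +7.12°C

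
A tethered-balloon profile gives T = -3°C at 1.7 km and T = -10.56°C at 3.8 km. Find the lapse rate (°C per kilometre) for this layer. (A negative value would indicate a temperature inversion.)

Γ = −ΔT/Δz = (-3 − (-10.56)) / (3800 − 1700) m
  = 7.56°C / 2.1 km = 3.6°C/km

3.6°C/km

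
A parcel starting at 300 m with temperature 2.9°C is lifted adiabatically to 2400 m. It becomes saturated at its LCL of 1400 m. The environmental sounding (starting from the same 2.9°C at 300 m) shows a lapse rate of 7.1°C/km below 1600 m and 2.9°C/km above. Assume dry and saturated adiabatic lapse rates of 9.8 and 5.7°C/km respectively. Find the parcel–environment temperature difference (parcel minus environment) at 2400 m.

Parcel:
  300–1400 m, dry: Δz = 1.1 km ⇒ ΔT = -10.78°C; T = -7.88°C
  1400–2400 m, saturated: Δz = 1 km ⇒ ΔT = -5.7°C; T = -13.58°C
Environment:
  300–1600 m, environment, lower layer: Δz = 1.3 km ⇒ ΔT = -9.23°C; T = -6.33°C
  1600–2400 m, environment, upper layer: Δz = 0.8 km ⇒ ΔT = -2.32°C; T = -8.65°C
T_parcel − T_env = -13.58 − (-8.65) = -4.93°C

-4.93°C (parcel cooler than environment)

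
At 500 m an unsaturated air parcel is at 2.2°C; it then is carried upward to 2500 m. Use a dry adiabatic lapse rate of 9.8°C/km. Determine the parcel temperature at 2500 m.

From 500 m to 2500 m (dry adiabatic): cools by 9.8 × 2 = 19.6°C, giving -17.4°C.

-17.4°C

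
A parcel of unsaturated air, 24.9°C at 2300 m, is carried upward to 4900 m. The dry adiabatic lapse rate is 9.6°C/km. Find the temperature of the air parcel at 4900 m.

Dry adiabatic to 4900 m: -9.6 × 2.6 km = -24.96°C, so T = -0.06°C.

-0.06°C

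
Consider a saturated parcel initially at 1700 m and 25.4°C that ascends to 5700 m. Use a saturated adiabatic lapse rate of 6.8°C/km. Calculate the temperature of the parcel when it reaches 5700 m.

From 1700 m to 5700 m (saturated adiabatic): cools by 6.8 × 4 = 27.2°C, giving -1.8°C.

-1.8°C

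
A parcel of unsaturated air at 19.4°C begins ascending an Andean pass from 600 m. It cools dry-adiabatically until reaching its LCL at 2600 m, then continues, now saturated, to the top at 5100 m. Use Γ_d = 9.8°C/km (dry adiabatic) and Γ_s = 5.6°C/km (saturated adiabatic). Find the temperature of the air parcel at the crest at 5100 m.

-14.2°C

600–2600 m, dry: Δz = 2 km ⇒ ΔT = -19.6°C; T = -0.2°C
2600–5100 m, saturated: Δz = 2.5 km ⇒ ΔT = -14°C; T = -14.2°C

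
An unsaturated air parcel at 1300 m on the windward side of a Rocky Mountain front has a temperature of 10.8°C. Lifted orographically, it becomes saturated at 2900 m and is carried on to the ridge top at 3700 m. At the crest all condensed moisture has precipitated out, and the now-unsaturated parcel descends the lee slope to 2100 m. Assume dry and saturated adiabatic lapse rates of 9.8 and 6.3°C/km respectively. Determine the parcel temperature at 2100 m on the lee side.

Dry to 2900 m: -9.8 × 1.6 km = -15.68°C, so T = -4.88°C.
Saturated to 3700 m: -6.3 × 0.8 km = -5.04°C, so T = -9.92°C.
Dry descent to 2100 m: +9.8 × 1.6 km = +15.68°C, so T = 5.76°C.

5.76°C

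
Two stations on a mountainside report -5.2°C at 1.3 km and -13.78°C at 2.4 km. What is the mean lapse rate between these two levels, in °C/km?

7.8°C/km

Γ = −ΔT/Δz = (-5.2 − (-13.78)) / (2400 − 1300) m
  = 8.58°C / 1.1 km = 7.8°C/km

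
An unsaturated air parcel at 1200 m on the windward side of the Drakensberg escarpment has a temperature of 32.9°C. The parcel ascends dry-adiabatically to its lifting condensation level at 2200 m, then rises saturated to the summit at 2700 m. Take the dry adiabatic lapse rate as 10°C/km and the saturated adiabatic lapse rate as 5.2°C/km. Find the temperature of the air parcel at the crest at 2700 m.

20.3°C

Dry to 2200 m: -10 × 1 km = -10°C, so T = 22.9°C.
Saturated to 2700 m: -5.2 × 0.5 km = -2.6°C, so T = 20.3°C.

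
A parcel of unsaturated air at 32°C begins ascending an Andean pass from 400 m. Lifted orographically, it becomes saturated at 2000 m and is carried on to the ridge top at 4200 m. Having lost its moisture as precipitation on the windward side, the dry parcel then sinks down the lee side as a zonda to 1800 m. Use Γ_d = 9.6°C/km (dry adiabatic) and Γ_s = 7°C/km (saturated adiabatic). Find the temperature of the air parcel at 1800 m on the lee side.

400 → 2000 m (dry, 9.6°C/km): ΔT = -9.6 × 1.6 = -15.36°C → T = 16.64°C
2000 → 4200 m (saturated, 7°C/km): ΔT = -7 × 2.2 = -15.4°C → T = 1.24°C
4200 → 1800 m (dry descent, 9.6°C/km): ΔT = +9.6 × 2.4 = +23.04°C → T = 24.28°C

24.28°C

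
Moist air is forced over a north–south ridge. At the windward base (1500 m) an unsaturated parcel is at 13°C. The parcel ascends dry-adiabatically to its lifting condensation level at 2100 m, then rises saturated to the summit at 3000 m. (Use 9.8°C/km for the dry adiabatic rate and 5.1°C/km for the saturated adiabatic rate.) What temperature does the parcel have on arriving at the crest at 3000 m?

2.53°C

From 1500 m to 2100 m (dry): cools by 9.8 × 0.6 = 5.88°C, giving 7.12°C.
From 2100 m to 3000 m (saturated): cools by 5.1 × 0.9 = 4.59°C, giving 2.53°C.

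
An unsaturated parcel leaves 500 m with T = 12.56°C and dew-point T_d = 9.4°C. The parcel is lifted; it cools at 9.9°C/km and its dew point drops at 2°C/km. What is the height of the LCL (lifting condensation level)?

T and T_d converge at 9.9 − 2 = 7.9°C per km
Height above start = (12.56 − 9.4) / 7.9 = 0.4 km
LCL altitude = 500 m + 400 m = 900 m

900 m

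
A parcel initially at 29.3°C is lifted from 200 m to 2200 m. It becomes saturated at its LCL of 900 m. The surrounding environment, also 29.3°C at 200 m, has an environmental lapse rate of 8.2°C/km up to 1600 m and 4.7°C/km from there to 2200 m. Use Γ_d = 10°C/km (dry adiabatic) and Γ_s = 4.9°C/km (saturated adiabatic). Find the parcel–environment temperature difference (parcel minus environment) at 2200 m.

Parcel:
  From 200 m to 900 m (dry): cools by 10 × 0.7 = 7°C, giving 22.3°C.
  From 900 m to 2200 m (saturated): cools by 4.9 × 1.3 = 6.37°C, giving 15.93°C.
Environment:
  From 200 m to 1600 m (environment, lower layer): cools by 8.2 × 1.4 = 11.48°C, giving 17.82°C.
  From 1600 m to 2200 m (environment, upper layer): cools by 4.7 × 0.6 = 2.82°C, giving 15°C.
T_parcel − T_env = 15.93 − 15 = +0.93°C

+0.93°C (parcel warmer than environment)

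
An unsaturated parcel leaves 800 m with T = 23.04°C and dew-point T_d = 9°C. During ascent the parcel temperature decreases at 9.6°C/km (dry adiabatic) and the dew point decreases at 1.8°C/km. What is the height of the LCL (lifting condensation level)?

T and T_d converge at 9.6 − 1.8 = 7.8°C per km
Height above start = (23.04 − 9) / 7.8 = 1.8 km
LCL altitude = 800 m + 1800 m = 2600 m

2600 m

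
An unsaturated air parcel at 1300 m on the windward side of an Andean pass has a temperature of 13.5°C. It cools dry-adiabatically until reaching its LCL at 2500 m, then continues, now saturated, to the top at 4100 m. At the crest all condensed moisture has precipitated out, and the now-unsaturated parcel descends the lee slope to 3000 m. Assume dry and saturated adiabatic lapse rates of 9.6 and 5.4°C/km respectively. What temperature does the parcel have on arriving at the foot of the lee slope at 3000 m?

3.9°C

1300 → 2500 m (dry, 9.6°C/km): ΔT = -9.6 × 1.2 = -11.52°C → T = 1.98°C
2500 → 4100 m (saturated, 5.4°C/km): ΔT = -5.4 × 1.6 = -8.64°C → T = -6.66°C
4100 → 3000 m (dry descent, 9.6°C/km): ΔT = +9.6 × 1.1 = +10.56°C → T = 3.9°C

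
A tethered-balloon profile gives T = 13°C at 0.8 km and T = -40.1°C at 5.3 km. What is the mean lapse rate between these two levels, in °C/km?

11.8°C/km

Γ = −ΔT/Δz = (13 − (-40.1)) / (5300 − 800) m
  = 53.1°C / 4.5 km = 11.8°C/km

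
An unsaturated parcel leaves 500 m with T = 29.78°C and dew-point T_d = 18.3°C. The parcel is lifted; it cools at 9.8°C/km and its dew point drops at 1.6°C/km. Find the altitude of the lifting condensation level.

1900 m

T and T_d converge at 9.8 − 1.6 = 8.2°C per km
Height above start = (29.78 − 18.3) / 8.2 = 1.4 km
LCL altitude = 500 m + 1400 m = 1900 m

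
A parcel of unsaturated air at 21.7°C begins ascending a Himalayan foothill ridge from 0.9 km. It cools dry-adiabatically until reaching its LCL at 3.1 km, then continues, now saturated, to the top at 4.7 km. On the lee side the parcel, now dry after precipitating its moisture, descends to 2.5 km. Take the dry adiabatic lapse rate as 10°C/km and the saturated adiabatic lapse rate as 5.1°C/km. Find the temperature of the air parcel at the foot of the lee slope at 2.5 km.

13.54°C

900–3100 m, dry: Δz = 2.2 km ⇒ ΔT = -22°C; T = -0.3°C
3100–4700 m, saturated: Δz = 1.6 km ⇒ ΔT = -8.16°C; T = -8.46°C
4700–2500 m, dry descent: Δz = 2.2 km ⇒ ΔT = +22°C; T = 13.54°C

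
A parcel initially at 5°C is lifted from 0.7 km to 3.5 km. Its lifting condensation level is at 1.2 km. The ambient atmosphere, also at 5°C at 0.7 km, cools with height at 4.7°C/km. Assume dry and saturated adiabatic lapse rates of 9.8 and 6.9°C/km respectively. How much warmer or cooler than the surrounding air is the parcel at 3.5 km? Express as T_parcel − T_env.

Parcel:
  700–1200 m, dry: Δz = 0.5 km ⇒ ΔT = -4.9°C; T = 0.1°C
  1200–3500 m, saturated: Δz = 2.3 km ⇒ ΔT = -15.87°C; T = -15.77°C
Environment:
  700–3500 m, environment: Δz = 2.8 km ⇒ ΔT = -13.16°C; T = -8.16°C
T_parcel − T_env = -15.77 − (-8.16) = -7.61°C

-7.61°C (parcel cooler than environment)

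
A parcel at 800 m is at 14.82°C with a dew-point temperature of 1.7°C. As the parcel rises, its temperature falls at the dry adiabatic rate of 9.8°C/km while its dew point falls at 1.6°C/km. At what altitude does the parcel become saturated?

2400 m

T and T_d converge at 9.8 − 1.6 = 8.2°C per km
Height above start = (14.82 − 1.7) / 8.2 = 1.6 km
LCL altitude = 800 m + 1600 m = 2400 m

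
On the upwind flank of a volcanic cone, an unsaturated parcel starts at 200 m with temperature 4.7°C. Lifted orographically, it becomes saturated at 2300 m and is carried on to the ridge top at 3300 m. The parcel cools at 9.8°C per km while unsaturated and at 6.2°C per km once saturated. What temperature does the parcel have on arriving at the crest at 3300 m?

From 200 m to 2300 m (dry): cools by 9.8 × 2.1 = 20.58°C, giving -15.88°C.
From 2300 m to 3300 m (saturated): cools by 6.2 × 1 = 6.2°C, giving -22.08°C.

-22.08°C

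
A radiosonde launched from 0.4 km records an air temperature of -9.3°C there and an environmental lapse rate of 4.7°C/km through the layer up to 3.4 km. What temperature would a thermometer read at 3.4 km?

-23.4°C

Environmental to 3400 m: -4.7 × 3 km = -14.1°C, so T = -23.4°C.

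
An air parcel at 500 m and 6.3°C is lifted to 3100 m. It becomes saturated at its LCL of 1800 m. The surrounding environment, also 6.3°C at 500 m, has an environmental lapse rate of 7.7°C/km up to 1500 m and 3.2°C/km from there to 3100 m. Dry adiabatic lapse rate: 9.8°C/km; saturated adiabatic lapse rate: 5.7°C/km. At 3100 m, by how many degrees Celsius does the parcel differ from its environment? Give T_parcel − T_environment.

-7.33°C (parcel cooler than environment)

Parcel:
  500–1800 m, dry: Δz = 1.3 km ⇒ ΔT = -12.74°C; T = -6.44°C
  1800–3100 m, saturated: Δz = 1.3 km ⇒ ΔT = -7.41°C; T = -13.85°C
Environment:
  500–1500 m, environment, lower layer: Δz = 1 km ⇒ ΔT = -7.7°C; T = -1.4°C
  1500–3100 m, environment, upper layer: Δz = 1.6 km ⇒ ΔT = -5.12°C; T = -6.52°C
T_parcel − T_env = -13.85 − (-6.52) = -7.33°C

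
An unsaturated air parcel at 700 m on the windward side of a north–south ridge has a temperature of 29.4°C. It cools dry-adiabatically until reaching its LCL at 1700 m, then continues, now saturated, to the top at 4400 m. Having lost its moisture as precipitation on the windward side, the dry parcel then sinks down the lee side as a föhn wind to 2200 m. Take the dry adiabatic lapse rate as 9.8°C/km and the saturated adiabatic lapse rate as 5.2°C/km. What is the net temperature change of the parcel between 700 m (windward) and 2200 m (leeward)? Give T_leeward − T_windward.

Dry to 1700 m: -9.8 × 1 km = -9.8°C, so T = 19.6°C.
Saturated to 4400 m: -5.2 × 2.7 km = -14.04°C, so T = 5.56°C.
Dry descent to 2200 m: +9.8 × 2.2 km = +21.56°C, so T = 27.12°C.
Net change vs windward start: 27.12 − 29.4 = -2.28°C

-2.28°C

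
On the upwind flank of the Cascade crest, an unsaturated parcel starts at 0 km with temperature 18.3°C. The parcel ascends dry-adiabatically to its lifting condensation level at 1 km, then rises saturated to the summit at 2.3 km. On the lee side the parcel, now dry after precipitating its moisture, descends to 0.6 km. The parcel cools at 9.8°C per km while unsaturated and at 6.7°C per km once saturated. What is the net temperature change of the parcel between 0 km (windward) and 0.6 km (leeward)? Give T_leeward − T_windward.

0–1000 m, dry: Δz = 1 km ⇒ ΔT = -9.8°C; T = 8.5°C
1000–2300 m, saturated: Δz = 1.3 km ⇒ ΔT = -8.71°C; T = -0.21°C
2300–600 m, dry descent: Δz = 1.7 km ⇒ ΔT = +16.66°C; T = 16.45°C
Net change vs windward start: 16.45 − 18.3 = -1.85°C

-1.85°C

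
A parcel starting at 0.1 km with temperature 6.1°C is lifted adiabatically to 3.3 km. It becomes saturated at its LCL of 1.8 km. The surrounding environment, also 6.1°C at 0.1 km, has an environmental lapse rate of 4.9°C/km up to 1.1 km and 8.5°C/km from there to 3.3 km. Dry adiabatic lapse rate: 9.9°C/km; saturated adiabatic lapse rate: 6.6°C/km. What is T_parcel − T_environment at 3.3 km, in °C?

Parcel:
  100 → 1800 m (dry, 9.9°C/km): ΔT = -9.9 × 1.7 = -16.83°C → T = -10.73°C
  1800 → 3300 m (saturated, 6.6°C/km): ΔT = -6.6 × 1.5 = -9.9°C → T = -20.63°C
Environment:
  100 → 1100 m (environment, lower layer, 4.9°C/km): ΔT = -4.9 × 1 = -4.9°C → T = 1.2°C
  1100 → 3300 m (environment, upper layer, 8.5°C/km): ΔT = -8.5 × 2.2 = -18.7°C → T = -17.5°C
T_parcel − T_env = -20.63 − (-17.5) = -3.13°C

-3.13°C (parcel cooler than environment)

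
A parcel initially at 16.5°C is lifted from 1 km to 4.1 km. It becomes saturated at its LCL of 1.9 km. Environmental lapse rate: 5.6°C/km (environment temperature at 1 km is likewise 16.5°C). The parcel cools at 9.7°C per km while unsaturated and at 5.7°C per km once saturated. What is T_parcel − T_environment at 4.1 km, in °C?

Parcel:
  From 1000 m to 1900 m (dry): cools by 9.7 × 0.9 = 8.73°C, giving 7.77°C.
  From 1900 m to 4100 m (saturated): cools by 5.7 × 2.2 = 12.54°C, giving -4.77°C.
Environment:
  From 1000 m to 4100 m (environment): cools by 5.6 × 3.1 = 17.36°C, giving -0.86°C.
T_parcel − T_env = -4.77 − (-0.86) = -3.91°C

-3.91°C (parcel cooler than environment)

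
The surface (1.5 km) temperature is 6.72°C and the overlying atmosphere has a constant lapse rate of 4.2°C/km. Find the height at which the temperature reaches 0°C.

3.1 km

Height above start = (6.72 − 0) / 4.2 = 1.6 km
Altitude = 1500 m + 1600 m = 3100 m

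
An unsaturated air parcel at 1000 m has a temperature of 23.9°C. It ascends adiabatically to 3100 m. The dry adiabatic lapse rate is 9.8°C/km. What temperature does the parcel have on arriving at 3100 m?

3.32°C

1000–3100 m, dry adiabatic: Δz = 2.1 km ⇒ ΔT = -20.58°C; T = 3.32°C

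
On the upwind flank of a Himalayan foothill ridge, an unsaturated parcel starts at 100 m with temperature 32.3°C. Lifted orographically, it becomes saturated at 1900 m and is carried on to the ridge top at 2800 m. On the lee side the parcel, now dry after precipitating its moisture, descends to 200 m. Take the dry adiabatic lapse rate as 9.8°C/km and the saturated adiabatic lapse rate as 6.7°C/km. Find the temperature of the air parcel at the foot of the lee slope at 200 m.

Dry to 1900 m: -9.8 × 1.8 km = -17.64°C, so T = 14.66°C.
Saturated to 2800 m: -6.7 × 0.9 km = -6.03°C, so T = 8.63°C.
Dry descent to 200 m: +9.8 × 2.6 km = +25.48°C, so T = 34.11°C.

34.11°C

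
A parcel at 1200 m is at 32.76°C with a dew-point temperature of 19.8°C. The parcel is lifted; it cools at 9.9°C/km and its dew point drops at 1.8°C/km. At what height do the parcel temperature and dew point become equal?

T and T_d converge at 9.9 − 1.8 = 8.1°C per km
Height above start = (32.76 − 19.8) / 8.1 = 1.6 km
LCL altitude = 1200 m + 1600 m = 2800 m

2800 m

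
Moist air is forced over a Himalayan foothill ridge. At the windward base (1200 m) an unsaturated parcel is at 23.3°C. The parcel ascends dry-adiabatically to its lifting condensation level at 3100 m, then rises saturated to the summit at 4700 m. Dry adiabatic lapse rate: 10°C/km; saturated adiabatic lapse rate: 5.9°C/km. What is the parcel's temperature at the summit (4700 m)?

1200 → 3100 m (dry, 10°C/km): ΔT = -10 × 1.9 = -19°C → T = 4.3°C
3100 → 4700 m (saturated, 5.9°C/km): ΔT = -5.9 × 1.6 = -9.44°C → T = -5.14°C

-5.14°C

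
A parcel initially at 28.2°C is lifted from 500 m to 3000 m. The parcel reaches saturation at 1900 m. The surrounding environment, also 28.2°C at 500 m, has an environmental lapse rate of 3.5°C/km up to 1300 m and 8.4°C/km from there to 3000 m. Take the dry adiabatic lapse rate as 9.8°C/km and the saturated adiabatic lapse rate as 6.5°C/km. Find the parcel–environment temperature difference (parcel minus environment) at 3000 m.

-3.79°C (parcel cooler than environment)

Parcel:
  From 500 m to 1900 m (dry): cools by 9.8 × 1.4 = 13.72°C, giving 14.48°C.
  From 1900 m to 3000 m (saturated): cools by 6.5 × 1.1 = 7.15°C, giving 7.33°C.
Environment:
  From 500 m to 1300 m (environment, lower layer): cools by 3.5 × 0.8 = 2.8°C, giving 25.4°C.
  From 1300 m to 3000 m (environment, upper layer): cools by 8.4 × 1.7 = 14.28°C, giving 11.12°C.
T_parcel − T_env = 7.33 − 11.12 = -3.79°C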